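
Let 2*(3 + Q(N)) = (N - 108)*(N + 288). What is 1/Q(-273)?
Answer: -2/5721 ≈ -0.00034959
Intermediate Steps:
Q(N) = -3 + (-108 + N)*(288 + N)/2 (Q(N) = -3 + ((N - 108)*(N + 288))/2 = -3 + ((-108 + N)*(288 + N))/2 = -3 + (-108 + N)*(288 + N)/2)
1/Q(-273) = 1/(-15555 + (½)*(-273)² + 90*(-273)) = 1/(-15555 + (½)*74529 - 24570) = 1/(-15555 + 74529/2 - 24570) = 1/(-5721/2) = -2/5721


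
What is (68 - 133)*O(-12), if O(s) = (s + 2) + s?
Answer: 1430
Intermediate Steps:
O(s) = 2 + 2*s (O(s) = (2 + s) + s = 2 + 2*s)
(68 - 133)*O(-12) = (68 - 133)*(2 + 2*(-12)) = -65*(2 - 24) = -65*(-22) = 1430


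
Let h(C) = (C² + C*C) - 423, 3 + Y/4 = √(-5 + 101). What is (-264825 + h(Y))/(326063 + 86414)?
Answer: -261888/412477 - 768*√6/412477 ≈ -0.63948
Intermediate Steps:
Y = -12 + 16*√6 (Y = -12 + 4*√(-5 + 101) = -12 + 4*√96 = -12 + 4*(4*√6) = -12 + 16*√6 ≈ 27.192)
h(C) = -423 + 2*C² (h(C) = (C² + C²) - 423 = 2*C² - 423 = -423 + 2*C²)
(-264825 + h(Y))/(326063 + 86414) = (-264825 + (-423 + 2*(-12 + 16*√6)²))/(326063 + 86414) = (-265248 + 2*(-12 + 16*√6)²)/412477 = (-265248 + 2*(-12 + 16*√6)²)*(1/412477) = -265248/412477 + 2*(-12 + 16*√6)²/412477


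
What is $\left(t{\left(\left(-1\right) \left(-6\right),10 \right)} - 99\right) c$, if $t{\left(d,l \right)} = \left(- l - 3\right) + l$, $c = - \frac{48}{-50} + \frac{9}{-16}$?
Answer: $- \frac{8109}{200} \approx -40.545$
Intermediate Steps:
$c = \frac{159}{400}$ ($c = \left(-48\right) \left(- \frac{1}{50}\right) + 9 \left(- \frac{1}{16}\right) = \frac{24}{25} - \frac{9}{16} = \frac{159}{400} \approx 0.3975$)
$t{\left(d,l \right)} = -3$ ($t{\left(d,l \right)} = \left(-3 - l\right) + l = -3$)
$\left(t{\left(\left(-1\right) \left(-6\right),10 \right)} - 99\right) c = \left(-3 - 99\right) \frac{159}{400} = \left(-102\right) \frac{159}{400} = - \frac{8109}{200}$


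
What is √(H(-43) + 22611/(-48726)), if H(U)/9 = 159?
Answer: √377379053130/16242 ≈ 37.822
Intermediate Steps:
H(U) = 1431 (H(U) = 9*159 = 1431)
√(H(-43) + 22611/(-48726)) = √(1431 + 22611/(-48726)) = √(1431 + 22611*(-1/48726)) = √(1431 - 7537/16242) = √(23234765/16242) = √377379053130/16242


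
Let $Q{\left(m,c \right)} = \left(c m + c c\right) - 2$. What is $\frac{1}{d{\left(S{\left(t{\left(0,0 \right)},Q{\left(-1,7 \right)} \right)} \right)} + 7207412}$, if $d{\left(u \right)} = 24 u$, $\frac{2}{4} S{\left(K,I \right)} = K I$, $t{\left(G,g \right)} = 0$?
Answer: $\frac{1}{7207412} \approx 1.3875 \cdot 10^{-7}$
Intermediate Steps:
$Q{\left(m,c \right)} = -2 + c^{2} + c m$ ($Q{\left(m,c \right)} = \left(c m + c^{2}\right) - 2 = \left(c^{2} + c m\right) - 2 = -2 + c^{2} + c m$)
$S{\left(K,I \right)} = 2 I K$ ($S{\left(K,I \right)} = 2 K I = 2 I K$)
$\frac{1}{d{\left(S{\left(t{\left(0,0 \right)},Q{\left(-1,7 \right)} \right)} \right)} + 7207412} = \frac{1}{24 \cdot 2 \left(-2 + 7^{2} + 7 \left(-1\right)\right) 0 + 7207412} = \frac{1}{24 \cdot 2 \left(-2 + 49 - 7\right) 0 + 7207412} = \frac{1}{24 \cdot 2 \cdot 40 \cdot 0 + 7207412} = \frac{1}{24 \cdot 0 + 7207412} = \frac{1}{0 + 7207412} = \frac{1}{7207412}$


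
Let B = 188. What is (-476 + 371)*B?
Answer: -19740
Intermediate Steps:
(-476 + 371)*B = (-476 + 371)*188 = -105*188 = -19740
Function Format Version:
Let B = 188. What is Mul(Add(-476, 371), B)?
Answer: -19740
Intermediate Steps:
Mul(Add(-476, 371), B) = Mul(Add(-476, 371), 188) = Mul(-105, 188) = -19740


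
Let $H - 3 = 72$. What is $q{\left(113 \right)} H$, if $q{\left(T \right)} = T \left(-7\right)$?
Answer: $-59325$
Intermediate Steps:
$q{\left(T \right)} = - 7 T$
$H = 75$ ($H = 3 + 72 = 75$)
$q{\left(113 \right)} H = \left(-7\right) 113 \cdot 75 = \left(-791\right) 75 = -59325$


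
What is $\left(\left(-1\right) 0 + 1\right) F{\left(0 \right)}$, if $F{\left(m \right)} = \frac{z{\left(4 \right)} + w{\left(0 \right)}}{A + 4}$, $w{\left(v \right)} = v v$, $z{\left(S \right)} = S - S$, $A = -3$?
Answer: $0$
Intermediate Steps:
$z{\left(S \right)} = 0$
$w{\left(v \right)} = v^{2}$
$F{\left(m \right)} = 0$ ($F{\left(m \right)} = \frac{0 + 0^{2}}{-3 + 4} = \frac{0 + 0}{1} = 0 \cdot 1 = 0$)
$\left(\left(-1\right) 0 + 1\right) F{\left(0 \right)} = \left(\left(-1\right) 0 + 1\right) 0 = \left(0 + 1\right) 0 = 1 \cdot 0 = 0$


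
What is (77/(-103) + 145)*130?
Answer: 1931540/103 ≈ 18753.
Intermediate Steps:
(77/(-103) + 145)*130 = (77*(-1/103) + 145)*130 = (-77/103 + 145)*130 = (14858/103)*130 = 1931540/103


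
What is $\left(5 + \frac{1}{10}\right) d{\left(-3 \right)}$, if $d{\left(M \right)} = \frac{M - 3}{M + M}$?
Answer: $\frac{51}{10} \approx 5.1$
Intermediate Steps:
$d{\left(M \right)} = \frac{-3 + M}{2 M}$
$\left(5 + \frac{1}{10}\right) d{\left(-3 \right)} = \left(5 + \frac{1}{10}\right) \frac{-3 - 3}{2 \left(-3\right)} = \left(5 + \frac{1}{10}\right) \frac{1}{2} \left(- \frac{1}{3}\right) \left(-6\right) = \frac{51}{10} \cdot 1 = \frac{51}{10}$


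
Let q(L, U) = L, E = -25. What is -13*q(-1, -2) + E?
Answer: -12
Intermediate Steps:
-13*q(-1, -2) + E = -13*(-1) - 25 = 13 - 25 = -12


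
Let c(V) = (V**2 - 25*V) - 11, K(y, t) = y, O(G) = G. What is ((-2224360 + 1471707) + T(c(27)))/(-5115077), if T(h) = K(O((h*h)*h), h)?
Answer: 673146/5115077 ≈ 0.13160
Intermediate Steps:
c(V) = -11 + V**2 - 25*V
T(h) = h**3 (T(h) = (h*h)*h = h**2*h = h**3)
((-2224360 + 1471707) + T(c(27)))/(-5115077) = ((-2224360 + 1471707) + (-11 + 27**2 - 25*27)**3)/(-5115077) = (-752653 + (-11 + 729 - 675)**3)*(-1/5115077) = (-752653 + 43**3)*(-1/5115077) = (-752653 + 79507)*(-1/5115077) = -673146*(-1/5115077) = 673146/5115077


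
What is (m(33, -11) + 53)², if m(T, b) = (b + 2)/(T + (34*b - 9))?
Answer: 344436481/122500 ≈ 2811.7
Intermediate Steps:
m(T, b) = (2 + b)/(-9 + T + 34*b) (m(T, b) = (2 + b)/(T + (-9 + 34*b)) = (2 + b)/(-9 + T + 34*b))
(m(33, -11) + 53)² = ((2 - 11)/(-9 + 33 + 34*(-11)) + 53)² = (-9/(-9 + 33 - 374) + 53)² = (-9/(-350) + 53)² = (-1/350*(-9) + 53)² = (9/350 + 53)² = (18559/350)² = 344436481/122500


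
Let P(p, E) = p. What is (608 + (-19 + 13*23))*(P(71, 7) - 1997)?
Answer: -1710288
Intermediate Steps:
(608 + (-19 + 13*23))*(P(71, 7) - 1997) = (608 + (-19 + 13*23))*(71 - 1997) = (608 + (-19 + 299))*(-1926) = (608 + 280)*(-1926) = 888*(-1926) = -1710288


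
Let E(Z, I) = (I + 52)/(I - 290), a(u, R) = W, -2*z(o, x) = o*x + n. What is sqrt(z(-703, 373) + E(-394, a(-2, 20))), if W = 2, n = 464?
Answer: sqrt(2094037)/4 ≈ 361.77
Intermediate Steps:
z(o, x) = -232 - o*x/2 (z(o, x) = -(o*x + 464)/2 = -(464 + o*x)/2 = -232 - o*x/2)
a(u, R) = 2
E(Z, I) = (52 + I)/(-290 + I)
sqrt(z(-703, 373) + E(-394, a(-2, 20))) = sqrt((-232 - 1/2*(-703)*373) + (52 + 2)/(-290 + 2)) = sqrt((-232 + 262219/2) + 54/(-288)) = sqrt(261755/2 - 1/288*54) = sqrt(261755/2 - 3/16) = sqrt(2094037/16) = sqrt(2094037)/4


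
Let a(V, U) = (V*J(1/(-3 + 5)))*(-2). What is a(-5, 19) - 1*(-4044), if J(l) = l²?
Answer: 8093/2 ≈ 4046.5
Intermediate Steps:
a(V, U) = -V/2 (a(V, U) = (V*(1/(-3 + 5))²)*(-2) = (V*(1/2)²)*(-2) = (V*(½)²)*(-2) = (V*(¼))*(-2) = (V/4)*(-2) = -V/2)
a(-5, 19) - 1*(-4044) = -½*(-5) - 1*(-4044) = 5/2 + 4044 = 8093/2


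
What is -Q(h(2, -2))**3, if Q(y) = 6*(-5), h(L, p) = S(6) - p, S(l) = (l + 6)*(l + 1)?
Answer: 27000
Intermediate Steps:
S(l) = (1 + l)*(6 + l) (S(l) = (6 + l)*(1 + l) = (1 + l)*(6 + l))
h(L, p) = 84 - p (h(L, p) = (6 + 6**2 + 7*6) - p = (6 + 36 + 42) - p = 84 - p)
Q(y) = -30
-Q(h(2, -2))**3 = -1*(-30)**3 = -1*(-27000) = 27000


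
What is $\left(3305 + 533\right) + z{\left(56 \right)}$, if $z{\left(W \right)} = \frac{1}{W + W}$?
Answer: $\frac{429857}{112} \approx 3838.0$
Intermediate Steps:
$z{\left(W \right)} = \frac{1}{2 W}$
$\left(3305 + 533\right) + z{\left(56 \right)} = \left(3305 + 533\right) + \frac{1}{2 \cdot 56} = 3838 + \frac{1}{2} \cdot \frac{1}{56} = 3838 + \frac{1}{112} = \frac{429857}{112}$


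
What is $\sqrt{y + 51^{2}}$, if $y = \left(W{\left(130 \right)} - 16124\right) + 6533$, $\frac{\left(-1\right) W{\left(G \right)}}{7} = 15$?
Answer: $i \sqrt{7095} \approx 84.232 i$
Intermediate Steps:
$W{\left(G \right)} = -105$ ($W{\left(G \right)} = \left(-7\right) 15 = -105$)
$y = -9696$ ($y = \left(-105 - 16124\right) + 6533 = -16229 + 6533 = -9696$)
$\sqrt{y + 51^{2}} = \sqrt{-9696 + 51^{2}} = \sqrt{-9696 + 2601} = \sqrt{-7095} = i \sqrt{7095}$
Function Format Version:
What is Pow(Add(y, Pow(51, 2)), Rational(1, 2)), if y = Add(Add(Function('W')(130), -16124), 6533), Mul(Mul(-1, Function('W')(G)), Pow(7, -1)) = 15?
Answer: Mul(I, Pow(7095, Rational(1, 2))) ≈ Mul(84.232, I)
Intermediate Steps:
Function('W')(G) = -105 (Function('W')(G) = Mul(-7, 15) = -105)
y = -9696 (y = Add(Add(-105, -16124), 6533) = Add(-16229, 6533) = -9696)
Pow(Add(y, Pow(51, 2)), Rational(1, 2)) = Pow(Add(-9696, Pow(51, 2)), Rational(1, 2)) = Pow(Add(-9696, 2601), Rational(1, 2)) = Pow(-7095, Rational(1, 2)) = Mul(I, Pow(7095, Rational(1, 2)))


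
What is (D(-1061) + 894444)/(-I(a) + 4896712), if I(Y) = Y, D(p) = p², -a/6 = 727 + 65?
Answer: 2020165/4901464 ≈ 0.41216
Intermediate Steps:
a = -4752 (a = -6*(727 + 65) = -6*792 = -4752)
(D(-1061) + 894444)/(-I(a) + 4896712) = ((-1061)² + 894444)/(-1*(-4752) + 4896712) = (1125721 + 894444)/(4752 + 4896712) = 2020165/4901464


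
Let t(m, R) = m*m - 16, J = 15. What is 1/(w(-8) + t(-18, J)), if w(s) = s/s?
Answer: 1/309 ≈ 0.0032362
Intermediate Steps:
w(s) = 1
t(m, R) = -16 + m² (t(m, R) = m² - 16 = -16 + m²)
1/(w(-8) + t(-18, J)) = 1/(1 + (-16 + (-18)²)) = 1/(1 + (-16 + 324)) = 1/(1 + 308) = 1/309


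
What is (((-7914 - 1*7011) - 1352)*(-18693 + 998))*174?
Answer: 50115743610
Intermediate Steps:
(((-7914 - 1*7011) - 1352)*(-18693 + 998))*174 = (((-7914 - 7011) - 1352)*(-17695))*174 = ((-14925 - 1352)*(-17695))*174 = -16277*(-17695)*174 = 288021515*174 = 50115743610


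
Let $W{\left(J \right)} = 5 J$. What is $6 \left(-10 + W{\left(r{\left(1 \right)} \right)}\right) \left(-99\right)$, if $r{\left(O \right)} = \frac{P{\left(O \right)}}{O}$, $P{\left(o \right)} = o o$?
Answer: $2970$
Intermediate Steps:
$P{\left(o \right)} = o^{2}$
$r{\left(O \right)} = O$ ($r{\left(O \right)} = \frac{O^{2}}{O} = O$)
$6 \left(-10 + W{\left(r{\left(1 \right)} \right)}\right) \left(-99\right) = 6 \left(-10 + 5 \cdot 1\right) \left(-99\right) = 6 \left(-10 + 5\right) \left(-99\right) = 6 \left(-5\right) \left(-99\right) = \left(-30\right) \left(-99\right) = 2970$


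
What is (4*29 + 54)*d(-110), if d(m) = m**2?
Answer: 2057000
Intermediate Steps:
(4*29 + 54)*d(-110) = (4*29 + 54)*(-110)**2 = (116 + 54)*12100 = 170*12100 = 2057000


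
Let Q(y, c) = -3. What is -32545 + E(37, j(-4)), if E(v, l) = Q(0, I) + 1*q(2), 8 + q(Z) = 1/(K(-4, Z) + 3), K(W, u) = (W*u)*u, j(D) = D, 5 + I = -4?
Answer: -423229/13 ≈ -32556.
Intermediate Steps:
I = -9 (I = -5 - 4 = -9)
K(W, u) = W*u²
q(Z) = -8 + 1/(3 - 4*Z²) (q(Z) = -8 + 1/(-4*Z² + 3) = -8 + 1/(3 - 4*Z²))
E(v, l) = -144/13 (E(v, l) = -3 + 1*((23 - 32*2²)/(-3 + 4*2²)) = -3 + 1*((23 - 32*4)/(-3 + 4*4)) = -3 + 1*((23 - 128)/(-3 + 16)) = -3 + 1*(-105/13) = -3 - 105/13 = -144/13)
-32545 + E(37, j(-4)) = -32545 - 144/13 = -423229/13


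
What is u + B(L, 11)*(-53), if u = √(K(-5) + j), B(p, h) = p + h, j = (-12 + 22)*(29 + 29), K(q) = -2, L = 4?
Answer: -795 + 17*√2 ≈ -770.96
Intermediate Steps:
j = 580 (j = 10*58 = 580)
B(p, h) = h + p
u = 17*√2 (u = √(-2 + 580) = √578 = 17*√2 ≈ 24.042)
u + B(L, 11)*(-53) = 17*√2 + (11 + 4)*(-53) = 17*√2 + 15*(-53) = 17*√2 - 795 = -795 + 17*√2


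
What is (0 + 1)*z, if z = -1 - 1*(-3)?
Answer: 2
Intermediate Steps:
z = 2 (z = -1 + 3 = 2)
(0 + 1)*z = (0 + 1)*2 = 1*2 = 2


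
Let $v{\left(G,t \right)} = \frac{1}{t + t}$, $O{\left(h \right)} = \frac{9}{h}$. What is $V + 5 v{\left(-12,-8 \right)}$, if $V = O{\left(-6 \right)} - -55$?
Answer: $\frac{851}{16} \approx 53.188$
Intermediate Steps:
$V = \frac{107}{2}$ ($V = \frac{9}{-6} - -55 = 9 \left(- \frac{1}{6}\right) + 55 = - \frac{3}{2} + 55 = \frac{107}{2} \approx 53.5$)
$v{\left(G,t \right)} = \frac{1}{2 t}$
$V + 5 v{\left(-12,-8 \right)} = \frac{107}{2} + 5 \frac{1}{2 \left(-8\right)} = \frac{107}{2} + 5 \cdot \frac{1}{2} \left(- \frac{1}{8}\right) = \frac{107}{2} + 5 \left(- \frac{1}{16}\right) = \frac{107}{2} - \frac{5}{16} = \frac{851}{16}$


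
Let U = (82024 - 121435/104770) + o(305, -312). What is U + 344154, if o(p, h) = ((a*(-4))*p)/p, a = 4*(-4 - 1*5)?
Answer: 8933126901/20954 ≈ 4.2632e+5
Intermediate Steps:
a = -36 (a = 4*(-4 - 5) = 4*(-9) = -36)
o(p, h) = 144 (o(p, h) = ((-36*(-4))*p)/p = (144*p)/p = 144)
U = 1721723985/20954 (U = (82024 - 121435/104770) + 144 = (82024 - 121435*1/104770) + 144 = (82024 - 24287/20954) + 144 = 1718706609/20954 + 144 = 1721723985/20954 ≈ 82167.)
U + 344154 = 1721723985/20954 + 344154 = 8933126901/20954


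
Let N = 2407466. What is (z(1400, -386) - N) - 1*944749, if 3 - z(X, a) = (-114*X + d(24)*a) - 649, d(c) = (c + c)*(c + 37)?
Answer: -2061755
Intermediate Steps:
d(c) = 2*c*(37 + c) (d(c) = (2*c)*(37 + c) = 2*c*(37 + c))
z(X, a) = 652 - 2928*a + 114*X (z(X, a) = 3 - ((-114*X + (2*24*(37 + 24))*a) - 649) = 3 - ((-114*X + (2*24*61)*a) - 649) = 3 - ((-114*X + 2928*a) - 649) = 3 - (-649 - 114*X + 2928*a) = 3 + (649 - 2928*a + 114*X) = 652 - 2928*a + 114*X)
(z(1400, -386) - N) - 1*944749 = ((652 - 2928*(-386) + 114*1400) - 1*2407466) - 1*944749 = ((652 + 1130208 + 159600) - 2407466) - 944749 = (1290460 - 2407466) - 944749 = -1117006 - 944749 = -2061755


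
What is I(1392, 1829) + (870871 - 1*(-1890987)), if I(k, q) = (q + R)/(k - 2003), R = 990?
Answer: 1687492419/611 ≈ 2.7619e+6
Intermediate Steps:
I(k, q) = (990 + q)/(-2003 + k) (I(k, q) = (q + 990)/(k - 2003) = (990 + q)/(-2003 + k))
I(1392, 1829) + (870871 - 1*(-1890987)) = (990 + 1829)/(-2003 + 1392) + (870871 - 1*(-1890987)) = 2819/(-611) + (870871 + 1890987) = -1/611*2819 + 2761858 = -2819/611 + 2761858 = 1687492419/611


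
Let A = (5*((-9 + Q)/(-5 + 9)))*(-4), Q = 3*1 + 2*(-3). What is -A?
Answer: -60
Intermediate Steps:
Q = -3 (Q = 3 - 6 = -3)
A = 60 (A = (5*((-9 - 3)/(-5 + 9)))*(-4) = (5*(-12/4))*(-4) = (5*(-12*1/4))*(-4) = (5*(-3))*(-4) = -15*(-4) = 60)
-A = -1*60 = -60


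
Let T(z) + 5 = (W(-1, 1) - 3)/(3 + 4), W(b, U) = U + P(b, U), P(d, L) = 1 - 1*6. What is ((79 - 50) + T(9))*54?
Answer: 1242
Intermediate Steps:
P(d, L) = -5 (P(d, L) = 1 - 6 = -5)
W(b, U) = -5 + U (W(b, U) = U - 5 = -5 + U)
T(z) = -6 (T(z) = -5 + ((-5 + 1) - 3)/(3 + 4) = -5 + (-4 - 3)/7 = -5 - 7*⅐ = -5 - 1 = -6)
((79 - 50) + T(9))*54 = ((79 - 50) - 6)*54 = (29 - 6)*54 = 23*54 = 1242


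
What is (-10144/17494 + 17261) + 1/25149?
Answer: 3796917941102/219978303 ≈ 17260.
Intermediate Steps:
(-10144/17494 + 17261) + 1/25149 = (-10144*1/17494 + 17261) + 1/25149 = (-5072/8747 + 17261) + 1/25149 = 150976895/8747 + 1/25149 = 3796917941102/219978303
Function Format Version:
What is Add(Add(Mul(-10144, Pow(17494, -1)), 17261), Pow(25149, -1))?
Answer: Rational(3796917941102, 219978303) ≈ 17260.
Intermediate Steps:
Add(Add(Mul(-10144, Pow(17494, -1)), 17261), Pow(25149, -1)) = Add(Add(Mul(-10144, Rational(1, 17494)), 17261), Rational(1, 25149)) = Add(Add(Rational(-5072, 8747), 17261), Rational(1, 25149)) = Add(Rational(150976895, 8747), Rational(1, 25149)) = Rational(3796917941102, 219978303)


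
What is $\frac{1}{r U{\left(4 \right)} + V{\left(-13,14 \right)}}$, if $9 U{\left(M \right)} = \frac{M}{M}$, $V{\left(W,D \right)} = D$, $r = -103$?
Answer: $\frac{9}{23} \approx 0.3913$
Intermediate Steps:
$U{\left(M \right)} = \frac{1}{9}$ ($U{\left(M \right)} = \frac{M \frac{1}{M}}{9} = \frac{1}{9} \cdot 1 = \frac{1}{9}$)
$\frac{1}{r U{\left(4 \right)} + V{\left(-13,14 \right)}} = \frac{1}{\left(-103\right) \frac{1}{9} + 14} = \frac{1}{- \frac{103}{9} + 14} = \frac{1}{\frac{23}{9}} = \frac{9}{23}$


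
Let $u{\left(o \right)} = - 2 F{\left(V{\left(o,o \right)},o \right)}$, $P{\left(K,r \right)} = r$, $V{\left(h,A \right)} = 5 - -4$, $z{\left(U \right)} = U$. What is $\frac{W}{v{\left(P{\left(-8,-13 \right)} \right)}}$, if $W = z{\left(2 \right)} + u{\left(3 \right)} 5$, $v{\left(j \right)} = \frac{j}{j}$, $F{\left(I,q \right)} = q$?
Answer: $-28$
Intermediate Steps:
$V{\left(h,A \right)} = 9$ ($V{\left(h,A \right)} = 5 + 4 = 9$)
$v{\left(j \right)} = 1$
$u{\left(o \right)} = - 2 o$
$W = -28$ ($W = 2 + \left(-2\right) 3 \cdot 5 = 2 - 30 = -28$)
$\frac{W}{v{\left(P{\left(-8,-13 \right)} \right)}} = - \frac{28}{1} = \left(-28\right) 1 = -28$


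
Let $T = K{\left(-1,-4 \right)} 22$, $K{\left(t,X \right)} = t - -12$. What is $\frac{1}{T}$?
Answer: $\frac{1}{242} \approx 0.0041322$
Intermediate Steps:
$K{\left(t,X \right)} = 12 + t$ ($K{\left(t,X \right)} = t + 12 = 12 + t$)
$T = 242$ ($T = \left(12 - 1\right) 22 = 11 \cdot 22 = 242$)
$\frac{1}{T} = \frac{1}{242}$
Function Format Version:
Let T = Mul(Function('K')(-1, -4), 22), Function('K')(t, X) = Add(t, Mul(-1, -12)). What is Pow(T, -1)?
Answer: Rational(1, 242) ≈ 0.0041322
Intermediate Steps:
Function('K')(t, X) = Add(12, t) (Function('K')(t, X) = Add(t, 12) = Add(12, t))
T = 242 (T = Mul(Add(12, -1), 22) = Mul(11, 22) = 242)
Pow(T, -1) = Pow(242, -1) = Rational(1, 242)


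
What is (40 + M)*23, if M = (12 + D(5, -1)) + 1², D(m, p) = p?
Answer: 1196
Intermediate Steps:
M = 12 (M = (12 - 1) + 1² = 11 + 1 = 12)
(40 + M)*23 = (40 + 12)*23 = 52*23 = 1196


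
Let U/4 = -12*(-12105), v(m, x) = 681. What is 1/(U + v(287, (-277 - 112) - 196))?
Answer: 1/581721 ≈ 1.7190e-6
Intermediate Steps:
U = 581040 (U = 4*(-12*(-12105)) = 4*145260 = 581040)
1/(U + v(287, (-277 - 112) - 196)) = 1/(581040 + 681) = 1/581721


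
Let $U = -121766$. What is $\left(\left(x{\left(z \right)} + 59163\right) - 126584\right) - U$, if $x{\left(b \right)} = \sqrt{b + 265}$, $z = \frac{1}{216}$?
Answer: $54345 + \frac{\sqrt{343446}}{36} \approx 54361.0$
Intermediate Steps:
$z = \frac{1}{216} \approx 0.0046296$
$x{\left(b \right)} = \sqrt{265 + b}$
$\left(\left(x{\left(z \right)} + 59163\right) - 126584\right) - U = \left(\left(\sqrt{265 + \frac{1}{216}} + 59163\right) - 126584\right) - -121766 = \left(\left(\sqrt{\frac{57241}{216}} + 59163\right) - 126584\right) + 121766 = \left(\left(\frac{\sqrt{343446}}{36} + 59163\right) - 126584\right) + 121766 = \left(\left(59163 + \frac{\sqrt{343446}}{36}\right) - 126584\right) + 121766 = \left(-67421 + \frac{\sqrt{343446}}{36}\right) + 121766 = 54345 + \frac{\sqrt{343446}}{36}$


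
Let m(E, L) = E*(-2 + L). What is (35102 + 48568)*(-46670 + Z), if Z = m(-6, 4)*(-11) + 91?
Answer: -3886220490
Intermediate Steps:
Z = 223 (Z = -6*(-2 + 4)*(-11) + 91 = -6*2*(-11) + 91 = -12*(-11) + 91 = 132 + 91 = 223)
(35102 + 48568)*(-46670 + Z) = (35102 + 48568)*(-46670 + 223) = 83670*(-46447) = -3886220490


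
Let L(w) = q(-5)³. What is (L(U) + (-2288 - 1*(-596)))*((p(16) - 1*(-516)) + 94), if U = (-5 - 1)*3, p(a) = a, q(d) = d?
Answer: -1137442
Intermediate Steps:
U = -18 (U = -6*3 = -18)
L(w) = -125 (L(w) = (-5)³ = -125)
(L(U) + (-2288 - 1*(-596)))*((p(16) - 1*(-516)) + 94) = (-125 + (-2288 - 1*(-596)))*((16 - 1*(-516)) + 94) = (-125 + (-2288 + 596))*((16 + 516) + 94) = (-125 - 1692)*(532 + 94) = -1817*626 = -1137442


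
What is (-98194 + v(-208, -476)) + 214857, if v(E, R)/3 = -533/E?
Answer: 1866731/16 ≈ 1.1667e+5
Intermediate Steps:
v(E, R) = -1599/E (v(E, R) = 3*(-533/E) = -1599/E)
(-98194 + v(-208, -476)) + 214857 = (-98194 - 1599/(-208)) + 214857 = (-98194 - 1599*(-1/208)) + 214857 = (-98194 + 123/16) + 214857 = -1570981/16 + 214857 = 1866731/16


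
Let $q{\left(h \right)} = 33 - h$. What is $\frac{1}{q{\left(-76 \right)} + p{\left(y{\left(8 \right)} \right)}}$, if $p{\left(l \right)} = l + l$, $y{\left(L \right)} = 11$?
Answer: $\frac{1}{131} \approx 0.0076336$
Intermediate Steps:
$p{\left(l \right)} = 2 l$
$\frac{1}{q{\left(-76 \right)} + p{\left(y{\left(8 \right)} \right)}} = \frac{1}{\left(33 - -76\right) + 2 \cdot 11} = \frac{1}{\left(33 + 76\right) + 22} = \frac{1}{109 + 22} = \frac{1}{131}$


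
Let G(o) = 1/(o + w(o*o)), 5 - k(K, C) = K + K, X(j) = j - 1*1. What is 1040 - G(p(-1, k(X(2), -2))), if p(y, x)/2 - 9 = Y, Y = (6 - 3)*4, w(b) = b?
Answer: 1878239/1806 ≈ 1040.0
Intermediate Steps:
X(j) = -1 + j (X(j) = j - 1 = -1 + j)
k(K, C) = 5 - 2*K (k(K, C) = 5 - (K + K) = 5 - 2*K)
Y = 12 (Y = 3*4 = 12)
p(y, x) = 42 (p(y, x) = 18 + 2*12 = 18 + 24 = 42)
G(o) = 1/(o + o²) (G(o) = 1/(o + o*o) = 1/(o + o²))
1040 - G(p(-1, k(X(2), -2))) = 1040 - 1/(42*(1 + 42)) = 1040 - 1/(42*43) = 1040 - 1*1/1806 = 1040 - 1/1806 = 1878239/1806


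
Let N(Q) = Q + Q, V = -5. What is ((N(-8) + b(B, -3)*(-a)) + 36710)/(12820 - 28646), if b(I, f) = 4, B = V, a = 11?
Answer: -18325/7913 ≈ -2.3158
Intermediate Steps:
B = -5
N(Q) = 2*Q
((N(-8) + b(B, -3)*(-a)) + 36710)/(12820 - 28646) = ((2*(-8) + 4*(-1*11)) + 36710)/(12820 - 28646) = ((-16 + 4*(-11)) + 36710)/(-15826) = ((-16 - 44) + 36710)*(-1/15826) = (-60 + 36710)*(-1/15826) = 36650*(-1/15826) = -18325/7913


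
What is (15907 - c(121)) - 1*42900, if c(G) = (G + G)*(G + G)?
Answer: -85557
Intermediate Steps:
c(G) = 4*G**2 (c(G) = (2*G)*(2*G) = 4*G**2)
(15907 - c(121)) - 1*42900 = (15907 - 4*121**2) - 1*42900 = (15907 - 4*14641) - 42900 = (15907 - 1*58564) - 42900 = (15907 - 58564) - 42900 = -42657 - 42900 = -85557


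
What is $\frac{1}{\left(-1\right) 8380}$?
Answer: $- \frac{1}{8380} \approx -0.00011933$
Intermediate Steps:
$\frac{1}{\left(-1\right) 8380} = \frac{1}{-8380} = - \frac{1}{8380}$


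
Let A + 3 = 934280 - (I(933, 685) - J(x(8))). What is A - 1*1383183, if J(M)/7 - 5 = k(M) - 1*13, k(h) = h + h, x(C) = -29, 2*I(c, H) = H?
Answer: -899421/2 ≈ -4.4971e+5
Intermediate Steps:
I(c, H) = H/2
k(h) = 2*h
J(M) = -56 + 14*M (J(M) = 35 + 7*(2*M - 1*13) = 35 + 7*(2*M - 13) = 35 + 7*(-13 + 2*M) = 35 + (-91 + 14*M) = -56 + 14*M)
A = 1866945/2 (A = -3 + (934280 - ((½)*685 - (-56 + 14*(-29)))) = -3 + (934280 - (685/2 - (-56 - 406))) = -3 + (934280 - (685/2 - 1*(-462))) = -3 + (934280 - (685/2 + 462)) = -3 + (934280 - 1*1609/2) = -3 + (934280 - 1609/2) = -3 + 1866951/2 = 1866945/2 ≈ 9.3347e+5)
A - 1*1383183 = 1866945/2 - 1*1383183 = 1866945/2 - 1383183 = -899421/2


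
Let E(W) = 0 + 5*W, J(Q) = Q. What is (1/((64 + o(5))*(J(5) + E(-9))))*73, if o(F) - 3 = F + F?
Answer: -73/3080 ≈ -0.023701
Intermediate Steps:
o(F) = 3 + 2*F (o(F) = 3 + (F + F) = 3 + 2*F)
E(W) = 5*W
(1/((64 + o(5))*(J(5) + E(-9))))*73 = (1/((64 + (3 + 2*5))*(5 + 5*(-9))))*73 = (1/((64 + (3 + 10))*(5 - 45)))*73 = (1/((64 + 13)*(-40)))*73 = (-1/40/77)*73 = ((1/77)*(-1/40))*73 = -1/3080*73 = -73/3080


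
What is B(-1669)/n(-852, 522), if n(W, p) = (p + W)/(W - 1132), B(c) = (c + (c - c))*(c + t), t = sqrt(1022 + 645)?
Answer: 2763276512/165 - 1655648*sqrt(1667)/165 ≈ 1.6337e+7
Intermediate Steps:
t = sqrt(1667) ≈ 40.829
B(c) = c*(c + sqrt(1667)) (B(c) = (c + (c - c))*(c + sqrt(1667)) = (c + 0)*(c + sqrt(1667)) = c*(c + sqrt(1667)))
n(W, p) = (W + p)/(-1132 + W)
B(-1669)/n(-852, 522) = (-1669*(-1669 + sqrt(1667)))/(((-852 + 522)/(-1132 - 852))) = (2785561 - 1669*sqrt(1667))/((-330/(-1984))) = (2785561 - 1669*sqrt(1667))/((-1/1984*(-330))) = (2785561 - 1669*sqrt(1667))/(165/992) = (2785561 - 1669*sqrt(1667))*(992/165) = 2763276512/165 - 1655648*sqrt(1667)/165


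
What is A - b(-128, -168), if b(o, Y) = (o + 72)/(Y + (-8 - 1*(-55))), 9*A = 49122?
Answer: 660362/121 ≈ 5457.5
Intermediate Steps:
A = 5458 (A = (⅑)*49122 = 5458)
b(o, Y) = (72 + o)/(47 + Y) (b(o, Y) = (72 + o)/(Y + (-8 + 55)) = (72 + o)/(Y + 47) = (72 + o)/(47 + Y))
A - b(-128, -168) = 5458 - (72 - 128)/(47 - 168) = 5458 - (-56)/(-121) = 5458 - (-1)*(-56)/121 = 5458 - 1*56/121 = 5458 - 56/121 = 660362/121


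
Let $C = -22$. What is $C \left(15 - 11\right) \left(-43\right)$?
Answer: $3784$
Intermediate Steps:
$C \left(15 - 11\right) \left(-43\right) = - 22 \left(15 - 11\right) \left(-43\right) = \left(-22\right) 4 \left(-43\right) = \left(-88\right) \left(-43\right) = 3784$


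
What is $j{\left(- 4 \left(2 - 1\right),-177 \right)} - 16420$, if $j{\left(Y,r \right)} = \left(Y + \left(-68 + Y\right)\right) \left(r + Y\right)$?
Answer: $-2664$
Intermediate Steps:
$j{\left(Y,r \right)} = \left(-68 + 2 Y\right) \left(Y + r\right)$
$j{\left(- 4 \left(2 - 1\right),-177 \right)} - 16420 = \left(- 68 \left(- 4 \left(2 - 1\right)\right) - -12036 + 2 \left(- 4 \left(2 - 1\right)\right)^{2} + 2 \left(- 4 \left(2 - 1\right)\right) \left(-177\right)\right) - 16420 = \left(- 68 \left(\left(-4\right) 1\right) + 12036 + 2 \left(\left(-4\right) 1\right)^{2} + 2 \left(\left(-4\right) 1\right) \left(-177\right)\right) - 16420 = \left(\left(-68\right) \left(-4\right) + 12036 + 2 \left(-4\right)^{2} + 2 \left(-4\right) \left(-177\right)\right) - 16420 = \left(272 + 12036 + 2 \cdot 16 + 1416\right) - 16420 = \left(272 + 12036 + 32 + 1416\right) - 16420 = 13756 - 16420 = -2664$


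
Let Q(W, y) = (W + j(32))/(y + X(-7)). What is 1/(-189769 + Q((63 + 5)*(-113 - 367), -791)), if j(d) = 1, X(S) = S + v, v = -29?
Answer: -827/156906324 ≈ -5.2707e-6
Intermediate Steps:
X(S) = -29 + S (X(S) = S - 29 = -29 + S)
Q(W, y) = (1 + W)/(-36 + y) (Q(W, y) = (W + 1)/(y + (-29 - 7)) = (1 + W)/(y - 36) = (1 + W)/(-36 + y))
1/(-189769 + Q((63 + 5)*(-113 - 367), -791)) = 1/(-189769 + (1 + (63 + 5)*(-113 - 367))/(-36 - 791)) = 1/(-189769 + (1 + 68*(-480))/(-827)) = 1/(-189769 - (1 - 32640)/827) = 1/(-189769 - 1/827*(-32639)) = 1/(-189769 + 32639/827) = 1/(-156906324/827) = -827/156906324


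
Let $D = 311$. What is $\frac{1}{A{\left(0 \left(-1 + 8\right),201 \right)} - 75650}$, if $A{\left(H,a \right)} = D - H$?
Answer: $- \frac{1}{75339} \approx -1.3273 \cdot 10^{-5}$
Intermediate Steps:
$A{\left(H,a \right)} = 311 - H$
$\frac{1}{A{\left(0 \left(-1 + 8\right),201 \right)} - 75650} = \frac{1}{\left(311 - 0 \left(-1 + 8\right)\right) - 75650} = \frac{1}{\left(311 - 0 \cdot 7\right) - 75650} = \frac{1}{\left(311 - 0\right) - 75650} = \frac{1}{\left(311 + 0\right) - 75650} = \frac{1}{311 - 75650} = \frac{1}{-75339} = - \frac{1}{75339}$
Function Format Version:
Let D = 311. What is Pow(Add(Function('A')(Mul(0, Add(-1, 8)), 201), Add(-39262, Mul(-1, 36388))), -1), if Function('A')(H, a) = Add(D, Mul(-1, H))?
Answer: Rational(-1, 75339) ≈ -1.3273e-5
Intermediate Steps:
Function('A')(H, a) = Add(311, Mul(-1, H))
Pow(Add(Function('A')(Mul(0, Add(-1, 8)), 201), Add(-39262, Mul(-1, 36388))), -1) = Pow(Add(Add(311, Mul(-1, Mul(0, Add(-1, 8)))), Add(-39262, Mul(-1, 36388))), -1) = Pow(Add(Add(311, Mul(-1, Mul(0, 7))), Add(-39262, -36388)), -1) = Pow(Add(Add(311, Mul(-1, 0)), -75650), -1) = Pow(Add(Add(311, 0), -75650), -1) = Pow(Add(311, -75650), -1) = Pow(-75339, -1) = Rational(-1, 75339)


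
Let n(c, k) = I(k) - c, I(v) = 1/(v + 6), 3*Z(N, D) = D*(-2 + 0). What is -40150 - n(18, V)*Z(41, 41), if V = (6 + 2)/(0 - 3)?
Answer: -203169/5 ≈ -40634.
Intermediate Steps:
Z(N, D) = -2*D/3 (Z(N, D) = (D*(-2 + 0))/3 = (D*(-2))/3 = (-2*D)/3 = -2*D/3)
I(v) = 1/(6 + v)
V = -8/3 (V = 8/(-3) = 8*(-⅓) = -8/3 ≈ -2.6667)
n(c, k) = 1/(6 + k) - c
-40150 - n(18, V)*Z(41, 41) = -40150 - (1 - 1*18*(6 - 8/3))/(6 - 8/3)*(-⅔*41) = -40150 - (1 - 1*18*10/3)/(10/3)*(-82)/3 = -40150 - 3*(1 - 60)/10*(-82)/3 = -40150 - (3/10)*(-59)*(-82)/3 = -40150 - (-177)*(-82)/(10*3) = -40150 - 1*2419/5 = -40150 - 2419/5 = -203169/5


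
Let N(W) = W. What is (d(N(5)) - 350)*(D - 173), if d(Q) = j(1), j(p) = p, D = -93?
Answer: 92834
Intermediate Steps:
d(Q) = 1
(d(N(5)) - 350)*(D - 173) = (1 - 350)*(-93 - 173) = -349*(-266) = 92834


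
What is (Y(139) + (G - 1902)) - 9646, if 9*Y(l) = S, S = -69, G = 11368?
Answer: -563/3 ≈ -187.67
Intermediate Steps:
Y(l) = -23/3 (Y(l) = (⅑)*(-69) = -23/3)
(Y(139) + (G - 1902)) - 9646 = (-23/3 + (11368 - 1902)) - 9646 = (-23/3 + 9466) - 9646 = 28375/3 - 9646 = -563/3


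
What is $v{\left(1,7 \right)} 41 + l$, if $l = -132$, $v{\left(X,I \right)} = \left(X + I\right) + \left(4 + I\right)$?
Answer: $647$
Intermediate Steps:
$v{\left(X,I \right)} = 4 + X + 2 I$ ($v{\left(X,I \right)} = \left(I + X\right) + \left(4 + I\right) = 4 + X + 2 I$)
$v{\left(1,7 \right)} 41 + l = \left(4 + 1 + 2 \cdot 7\right) 41 - 132 = \left(4 + 1 + 14\right) 41 - 132 = 19 \cdot 41 - 132 = 779 - 132 = 647$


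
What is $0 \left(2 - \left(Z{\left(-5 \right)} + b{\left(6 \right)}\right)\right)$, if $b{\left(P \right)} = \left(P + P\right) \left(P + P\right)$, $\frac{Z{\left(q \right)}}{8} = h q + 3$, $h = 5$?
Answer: $0$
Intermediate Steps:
$Z{\left(q \right)} = 24 + 40 q$ ($Z{\left(q \right)} = 8 \left(5 q + 3\right) = 8 \left(3 + 5 q\right) = 24 + 40 q$)
$b{\left(P \right)} = 4 P^{2}$ ($b{\left(P \right)} = 2 P 2 P = 4 P^{2}$)
$0 \left(2 - \left(Z{\left(-5 \right)} + b{\left(6 \right)}\right)\right) = 0 \left(2 - \left(\left(24 + 40 \left(-5\right)\right) + 4 \cdot 6^{2}\right)\right) = 0 \left(2 - \left(\left(24 - 200\right) + 4 \cdot 36\right)\right) = 0 \left(2 - \left(-176 + 144\right)\right) = 0 \left(2 - -32\right) = 0 \left(2 + 32\right) = 0 \cdot 34 = 0$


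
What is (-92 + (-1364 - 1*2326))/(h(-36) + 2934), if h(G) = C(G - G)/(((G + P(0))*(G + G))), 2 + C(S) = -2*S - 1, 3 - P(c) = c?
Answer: -2995344/2323727 ≈ -1.2890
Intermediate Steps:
P(c) = 3 - c
C(S) = -3 - 2*S (C(S) = -2 + (-2*S - 1) = -2 + (-1 - 2*S) = -3 - 2*S)
h(G) = -3/(2*G*(3 + G)) (h(G) = (-3 - 2*(G - G))/(((G + (3 - 1*0))*(G + G))) = (-3 - 2*0)/(((G + (3 + 0))*(2*G))) = (-3 + 0)/(((G + 3)*(2*G))) = -3*1/(2*G*(3 + G)) = -3/(2*G*(3 + G)))
(-92 + (-1364 - 1*2326))/(h(-36) + 2934) = (-92 + (-1364 - 1*2326))/(-3/2/(-36*(3 - 36)) + 2934) = (-92 + (-1364 - 2326))/(-3/2*(-1/36)/(-33) + 2934) = (-92 - 3690)/(-3/2*(-1/36)*(-1/33) + 2934) = -3782/(-1/792 + 2934) = -3782/2323727/792 = -3782*792/2323727 = -2995344/2323727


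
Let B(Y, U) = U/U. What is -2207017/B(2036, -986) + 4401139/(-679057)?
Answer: -1498694744108/679057 ≈ -2.2070e+6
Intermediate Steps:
B(Y, U) = 1
-2207017/B(2036, -986) + 4401139/(-679057) = -2207017/1 + 4401139/(-679057) = -2207017*1 + 4401139*(-1/679057) = -2207017 - 4401139/679057 = -1498694744108/679057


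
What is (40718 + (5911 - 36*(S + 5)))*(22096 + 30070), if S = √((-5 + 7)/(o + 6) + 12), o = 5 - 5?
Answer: 2423058534 - 625992*√111 ≈ 2.4165e+9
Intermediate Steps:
o = 0
S = √111/3 (S = √((-5 + 7)/(0 + 6) + 12) = √(2/6 + 12) = √(2*(⅙) + 12) = √(⅓ + 12) = √(37/3) = √111/3 ≈ 3.5119)
(40718 + (5911 - 36*(S + 5)))*(22096 + 30070) = (40718 + (5911 - 36*(√111/3 + 5)))*(22096 + 30070) = (40718 + (5911 - 36*(5 + √111/3)))*52166 = (40718 + (5911 + (-180 - 12*√111)))*52166 = (40718 + (5731 - 12*√111))*52166 = (46449 - 12*√111)*52166 = 2423058534 - 625992*√111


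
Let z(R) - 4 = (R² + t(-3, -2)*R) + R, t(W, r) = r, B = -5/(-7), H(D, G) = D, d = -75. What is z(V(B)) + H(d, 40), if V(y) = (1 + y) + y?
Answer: -3309/49 ≈ -67.531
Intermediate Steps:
B = 5/7 (B = -5*(-⅐) = 5/7 ≈ 0.71429)
V(y) = 1 + 2*y
z(R) = 4 + R² - R (z(R) = 4 + ((R² - 2*R) + R) = 4 + (R² - R) = 4 + R² - R)
z(V(B)) + H(d, 40) = (4 + (1 + 2*(5/7))² - (1 + 2*(5/7))) - 75 = (4 + (1 + 10/7)² - (1 + 10/7)) - 75 = (4 + (17/7)² - 1*17/7) - 75 = (4 + 289/49 - 17/7) - 75 = 366/49 - 75 = -3309/49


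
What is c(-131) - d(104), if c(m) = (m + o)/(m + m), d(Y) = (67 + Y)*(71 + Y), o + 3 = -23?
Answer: -7840193/262 ≈ -29924.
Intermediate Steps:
o = -26 (o = -3 - 23 = -26)
c(m) = (-26 + m)/(2*m) (c(m) = (m - 26)/(m + m) = (-26 + m)/((2*m)) = (-26 + m)*(1/(2*m)) = (-26 + m)/(2*m))
c(-131) - d(104) = (½)*(-26 - 131)/(-131) - (4757 + 104² + 138*104) = (½)*(-1/131)*(-157) - (4757 + 10816 + 14352) = 157/262 - 1*29925 = 157/262 - 29925 = -7840193/262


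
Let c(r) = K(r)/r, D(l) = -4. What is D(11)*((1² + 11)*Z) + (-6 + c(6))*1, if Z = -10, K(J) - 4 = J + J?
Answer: 1430/3 ≈ 476.67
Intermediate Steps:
K(J) = 4 + 2*J (K(J) = 4 + (J + J) = 4 + 2*J)
c(r) = (4 + 2*r)/r
D(11)*((1² + 11)*Z) + (-6 + c(6))*1 = -4*(1² + 11)*(-10) + (-6 + (2 + 4/6))*1 = -4*(1 + 11)*(-10) + (-6 + (2 + 4*(⅙)))*1 = -48*(-10) + (-6 + (2 + ⅔))*1 = -4*(-120) + (-6 + 8/3)*1 = 480 - 10/3*1 = 480 - 10/3 = 1430/3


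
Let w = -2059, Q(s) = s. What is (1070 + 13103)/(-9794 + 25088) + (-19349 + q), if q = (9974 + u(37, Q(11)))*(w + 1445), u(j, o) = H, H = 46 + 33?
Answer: -94698766781/15294 ≈ -6.1919e+6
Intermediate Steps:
H = 79
u(j, o) = 79
q = -6172542 (q = (9974 + 79)*(-2059 + 1445) = 10053*(-614) = -6172542)
(1070 + 13103)/(-9794 + 25088) + (-19349 + q) = (1070 + 13103)/(-9794 + 25088) + (-19349 - 6172542) = 14173/15294 - 6191891 = -94698766781/15294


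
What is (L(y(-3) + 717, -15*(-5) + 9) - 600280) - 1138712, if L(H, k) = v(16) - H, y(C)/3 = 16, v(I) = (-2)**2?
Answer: -1739753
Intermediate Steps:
v(I) = 4
y(C) = 48 (y(C) = 3*16 = 48)
L(H, k) = 4 - H
(L(y(-3) + 717, -15*(-5) + 9) - 600280) - 1138712 = ((4 - (48 + 717)) - 600280) - 1138712 = ((4 - 1*765) - 600280) - 1138712 = ((4 - 765) - 600280) - 1138712 = (-761 - 600280) - 1138712 = -601041 - 1138712 = -1739753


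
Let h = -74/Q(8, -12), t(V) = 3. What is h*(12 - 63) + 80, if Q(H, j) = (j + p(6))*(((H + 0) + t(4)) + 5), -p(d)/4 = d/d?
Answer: 8353/128 ≈ 65.258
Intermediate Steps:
p(d) = -4 (p(d) = -4*d/d = -4*1 = -4)
Q(H, j) = (-4 + j)*(8 + H) (Q(H, j) = (j - 4)*(((H + 0) + 3) + 5) = (-4 + j)*((H + 3) + 5) = (-4 + j)*((3 + H) + 5) = (-4 + j)*(8 + H))
h = 37/128 (h = -74/(-32 - 4*8 + 8*(-12) + 8*(-12)) = -74/(-32 - 32 - 96 - 96) = -74/(-256) = -74*(-1/256) = 37/128 ≈ 0.28906)
h*(12 - 63) + 80 = 37*(12 - 63)/128 + 80 = (37/128)*(-51) + 80 = -1887/128 + 80 = 8353/128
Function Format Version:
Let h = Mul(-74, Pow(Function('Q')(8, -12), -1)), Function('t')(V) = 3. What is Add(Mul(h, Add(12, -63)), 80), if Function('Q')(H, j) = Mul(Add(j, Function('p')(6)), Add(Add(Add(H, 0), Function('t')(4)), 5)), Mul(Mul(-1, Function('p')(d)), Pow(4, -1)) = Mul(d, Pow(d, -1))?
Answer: Rational(8353, 128) ≈ 65.258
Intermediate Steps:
Function('p')(d) = -4 (Function('p')(d) = Mul(-4, Mul(d, Pow(d, -1))) = Mul(-4, 1) = -4)
Function('Q')(H, j) = Mul(Add(-4, j), Add(8, H)) (Function('Q')(H, j) = Mul(Add(j, -4), Add(Add(Add(H, 0), 3), 5)) = Mul(Add(-4, j), Add(Add(H, 3), 5)) = Mul(Add(-4, j), Add(Add(3, H), 5)) = Mul(Add(-4, j), Add(8, H)))
h = Rational(37, 128) (h = Mul(-74, Pow(Add(-32, Mul(-4, 8), Mul(8, -12), Mul(8, -12)), -1)) = Mul(-74, Pow(Add(-32, -32, -96, -96), -1)) = Mul(-74, Pow(-256, -1)) = Mul(-74, Rational(-1, 256)) = Rational(37, 128) ≈ 0.28906)
Add(Mul(h, Add(12, -63)), 80) = Add(Mul(Rational(37, 128), Add(12, -63)), 80) = Add(Mul(Rational(37, 128), -51), 80) = Add(Rational(-1887, 128), 80) = Rational(8353, 128)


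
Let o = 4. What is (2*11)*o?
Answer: 88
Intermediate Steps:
(2*11)*o = (2*11)*4 = 22*4 = 88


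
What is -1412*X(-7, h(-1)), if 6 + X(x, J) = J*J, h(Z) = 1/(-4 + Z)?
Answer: 210388/25 ≈ 8415.5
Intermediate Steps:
X(x, J) = -6 + J² (X(x, J) = -6 + J*J = -6 + J²)
-1412*X(-7, h(-1)) = -1412*(-6 + (1/(-4 - 1))²) = -1412*(-6 + (1/(-5))²) = -1412*(-6 + (-⅕)²) = -1412*(-6 + 1/25) = -1412*(-149/25) = 210388/25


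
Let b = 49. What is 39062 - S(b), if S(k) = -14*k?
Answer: 39748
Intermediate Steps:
39062 - S(b) = 39062 - (-14)*49 = 39062 - 1*(-686) = 39062 + 686 = 39748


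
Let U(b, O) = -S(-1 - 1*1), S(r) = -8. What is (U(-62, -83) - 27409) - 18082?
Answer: -45483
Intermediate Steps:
U(b, O) = 8 (U(b, O) = -1*(-8) = 8)
(U(-62, -83) - 27409) - 18082 = (8 - 27409) - 18082 = -27401 - 18082 = -45483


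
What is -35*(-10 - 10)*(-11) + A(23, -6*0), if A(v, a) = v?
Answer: -7677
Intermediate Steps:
-35*(-10 - 10)*(-11) + A(23, -6*0) = -35*(-10 - 10)*(-11) + 23 = -(-700)*(-11) + 23 = -35*220 + 23 = -7700 + 23 = -7677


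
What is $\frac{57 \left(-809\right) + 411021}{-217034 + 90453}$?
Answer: $- \frac{364908}{126581} \approx -2.8828$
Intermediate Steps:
$\frac{57 \left(-809\right) + 411021}{-217034 + 90453} = \frac{-46113 + 411021}{-126581} = 364908 \left(- \frac{1}{126581}\right) = - \frac{364908}{126581}$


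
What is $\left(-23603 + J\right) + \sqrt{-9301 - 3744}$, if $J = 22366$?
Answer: $-1237 + i \sqrt{13045} \approx -1237.0 + 114.21 i$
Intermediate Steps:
$\left(-23603 + J\right) + \sqrt{-9301 - 3744} = \left(-23603 + 22366\right) + \sqrt{-9301 - 3744} = -1237 + \sqrt{-13045} = -1237 + i \sqrt{13045}$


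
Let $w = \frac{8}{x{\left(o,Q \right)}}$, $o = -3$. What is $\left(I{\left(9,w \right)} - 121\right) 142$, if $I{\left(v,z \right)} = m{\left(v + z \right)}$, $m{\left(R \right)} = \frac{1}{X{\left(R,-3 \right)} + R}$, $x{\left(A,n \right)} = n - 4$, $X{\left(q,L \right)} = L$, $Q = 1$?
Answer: $- \frac{85697}{5} \approx -17139.0$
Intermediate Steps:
$x{\left(A,n \right)} = -4 + n$
$w = - \frac{8}{3}$ ($w = \frac{8}{-4 + 1} = \frac{8}{-3} = 8 \left(- \frac{1}{3}\right) = - \frac{8}{3} \approx -2.6667$)
$m{\left(R \right)} = \frac{1}{-3 + R}$
$I{\left(v,z \right)} = \frac{1}{-3 + v + z}$ ($I{\left(v,z \right)} = \frac{1}{-3 + \left(v + z\right)} = \frac{1}{-3 + v + z}$)
$\left(I{\left(9,w \right)} - 121\right) 142 = \left(\frac{1}{-3 + 9 - \frac{8}{3}} - 121\right) 142 = \left(\frac{1}{\frac{10}{3}} - 121\right) 142 = \left(\frac{3}{10} - 121\right) 142 = \left(- \frac{1207}{10}\right) 142 = - \frac{85697}{5}$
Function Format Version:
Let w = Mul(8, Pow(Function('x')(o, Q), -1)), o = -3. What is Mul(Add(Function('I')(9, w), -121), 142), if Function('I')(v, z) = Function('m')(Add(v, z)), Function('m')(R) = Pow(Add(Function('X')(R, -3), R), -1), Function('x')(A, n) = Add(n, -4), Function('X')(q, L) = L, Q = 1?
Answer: Rational(-85697, 5) ≈ -17139.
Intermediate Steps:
Function('x')(A, n) = Add(-4, n)
w = Rational(-8, 3) (w = Mul(8, Pow(Add(-4, 1), -1)) = Mul(8, Pow(-3, -1)) = Mul(8, Rational(-1, 3)) = Rational(-8, 3) ≈ -2.6667)
Function('m')(R) = Pow(Add(-3, R), -1)
Function('I')(v, z) = Pow(Add(-3, v, z), -1) (Function('I')(v, z) = Pow(Add(-3, Add(v, z)), -1) = Pow(Add(-3, v, z), -1))
Mul(Add(Function('I')(9, w), -121), 142) = Mul(Add(Pow(Add(-3, 9, Rational(-8, 3)), -1), -121), 142) = Mul(Add(Pow(Rational(10, 3), -1), -121), 142) = Mul(Add(Rational(3, 10), -121), 142) = Mul(Rational(-1207, 10), 142) = Rational(-85697, 5)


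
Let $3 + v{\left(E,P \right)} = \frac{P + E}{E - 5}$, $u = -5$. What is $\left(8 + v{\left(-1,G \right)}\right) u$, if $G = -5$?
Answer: $-30$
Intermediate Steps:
$v{\left(E,P \right)} = -3 + \frac{E + P}{-5 + E}$ ($v{\left(E,P \right)} = -3 + \frac{P + E}{E - 5} = -3 + \frac{E + P}{-5 + E}$)
$\left(8 + v{\left(-1,G \right)}\right) u = \left(8 + \frac{15 - 5 - -2}{-5 - 1}\right) \left(-5\right) = \left(8 + \frac{15 - 5 + 2}{-6}\right) \left(-5\right) = \left(8 - 2\right) \left(-5\right) = 6 \left(-5\right) = -30$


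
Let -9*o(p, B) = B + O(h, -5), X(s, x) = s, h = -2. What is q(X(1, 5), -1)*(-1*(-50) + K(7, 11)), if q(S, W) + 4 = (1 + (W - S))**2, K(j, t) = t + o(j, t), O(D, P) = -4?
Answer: -542/3 ≈ -180.67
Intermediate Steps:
o(p, B) = 4/9 - B/9 (o(p, B) = -(B - 4)/9 = -(-4 + B)/9 = 4/9 - B/9)
K(j, t) = 4/9 + 8*t/9 (K(j, t) = t + (4/9 - t/9) = 4/9 + 8*t/9)
q(S, W) = -4 + (1 + W - S)**2 (q(S, W) = -4 + (1 + (W - S))**2 = -4 + (1 + W - S)**2)
q(X(1, 5), -1)*(-1*(-50) + K(7, 11)) = (-4 + (1 - 1 - 1*1)**2)*(-1*(-50) + (4/9 + (8/9)*11)) = (-4 + (1 - 1 - 1)**2)*(50 + (4/9 + 88/9)) = (-4 + (-1)**2)*(50 + 92/9) = (-4 + 1)*(542/9) = -3*542/9 = -542/3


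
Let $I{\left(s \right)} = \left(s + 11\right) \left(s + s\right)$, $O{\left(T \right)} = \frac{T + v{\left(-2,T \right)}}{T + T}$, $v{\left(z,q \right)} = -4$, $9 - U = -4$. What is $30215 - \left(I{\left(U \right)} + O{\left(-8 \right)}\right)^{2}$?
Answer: $- \frac{5761561}{16} \approx -3.601 \cdot 10^{5}$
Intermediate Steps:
$U = 13$ ($U = 9 - -4 = 9 + 4 = 13$)
$O{\left(T \right)} = \frac{-4 + T}{2 T}$ ($O{\left(T \right)} = \frac{T - 4}{T + T} = \frac{-4 + T}{2 T}$)
$I{\left(s \right)} = 2 s \left(11 + s\right)$ ($I{\left(s \right)} = \left(11 + s\right) 2 s = 2 s \left(11 + s\right)$)
$30215 - \left(I{\left(U \right)} + O{\left(-8 \right)}\right)^{2} = 30215 - \left(2 \cdot 13 \left(11 + 13\right) + \frac{-4 - 8}{2 \left(-8\right)}\right)^{2} = 30215 - \left(2 \cdot 13 \cdot 24 + \frac{1}{2} \left(- \frac{1}{8}\right) \left(-12\right)\right)^{2} = 30215 - \left(624 + \frac{3}{4}\right)^{2} = 30215 - \left(\frac{2499}{4}\right)^{2} = 30215 - \frac{6245001}{16} = - \frac{5761561}{16}$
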